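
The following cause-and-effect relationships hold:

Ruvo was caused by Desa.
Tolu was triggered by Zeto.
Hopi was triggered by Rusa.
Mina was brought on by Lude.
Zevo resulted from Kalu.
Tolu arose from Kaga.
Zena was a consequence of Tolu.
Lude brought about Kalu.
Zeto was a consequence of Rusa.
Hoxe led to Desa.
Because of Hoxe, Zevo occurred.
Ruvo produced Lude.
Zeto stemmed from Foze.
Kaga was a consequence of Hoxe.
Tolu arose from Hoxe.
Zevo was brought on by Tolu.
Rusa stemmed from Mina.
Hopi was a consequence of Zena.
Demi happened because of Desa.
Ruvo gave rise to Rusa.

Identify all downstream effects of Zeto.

Direct effects: Tolu.
2 steps out: Zena, Zevo.
3 steps out: Hopi.
Not reachable from it: Hoxe, Foze, Desa, Demi, Ruvo, Lude, Kaga, Mina, Rusa, Kalu.

Hopi, Tolu, Zena, Zevo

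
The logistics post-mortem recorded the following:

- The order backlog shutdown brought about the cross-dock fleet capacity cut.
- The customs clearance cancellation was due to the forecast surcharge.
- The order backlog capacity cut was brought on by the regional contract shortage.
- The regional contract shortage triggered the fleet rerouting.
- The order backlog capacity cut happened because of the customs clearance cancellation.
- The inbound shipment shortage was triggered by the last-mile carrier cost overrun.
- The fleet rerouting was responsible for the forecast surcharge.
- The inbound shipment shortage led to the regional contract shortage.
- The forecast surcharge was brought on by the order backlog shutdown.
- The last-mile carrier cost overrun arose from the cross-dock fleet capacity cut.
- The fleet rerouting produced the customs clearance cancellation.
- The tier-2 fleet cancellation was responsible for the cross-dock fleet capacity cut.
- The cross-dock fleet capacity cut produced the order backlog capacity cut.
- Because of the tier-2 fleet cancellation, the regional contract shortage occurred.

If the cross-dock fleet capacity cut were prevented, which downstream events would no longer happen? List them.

Downstream of the cross-dock fleet capacity cut: the last-mile carrier cost overrun, the inbound shipment shortage, the regional contract shortage, the fleet rerouting, the forecast surcharge, the customs clearance cancellation, the order backlog capacity cut.
Of those, still caused via another path: the regional contract shortage, the fleet rerouting, the forecast surcharge, the customs clearance cancellation, the order backlog capacity cut.
The remainder have no surviving cause.

the inbound shipment shortage, the last-mile carrier cost overrun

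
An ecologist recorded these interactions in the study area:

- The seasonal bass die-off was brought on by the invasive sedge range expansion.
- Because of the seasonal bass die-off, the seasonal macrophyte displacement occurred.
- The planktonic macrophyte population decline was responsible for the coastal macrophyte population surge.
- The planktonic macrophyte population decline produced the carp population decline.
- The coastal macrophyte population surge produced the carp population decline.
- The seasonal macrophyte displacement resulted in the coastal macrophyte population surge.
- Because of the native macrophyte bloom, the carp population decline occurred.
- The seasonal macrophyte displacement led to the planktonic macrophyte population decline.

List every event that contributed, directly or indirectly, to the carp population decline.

Immediate causes of the carp population decline: the planktonic macrophyte population decline, the native macrophyte bloom, the coastal macrophyte population surge.
Further upstream: the invasive sedge range expansion, the seasonal bass die-off, the seasonal macrophyte displacement.

the coastal macrophyte population surge, the invasive sedge range expansion, the native macrophyte bloom, the planktonic macrophyte population decline, the seasonal bass die-off, the seasonal macrophyte displacement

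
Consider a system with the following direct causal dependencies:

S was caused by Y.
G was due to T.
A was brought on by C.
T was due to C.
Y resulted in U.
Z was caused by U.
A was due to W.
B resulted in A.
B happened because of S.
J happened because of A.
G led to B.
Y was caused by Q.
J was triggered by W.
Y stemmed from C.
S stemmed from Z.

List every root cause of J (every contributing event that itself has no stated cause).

C, Q, W

Tracing upstream from J: J ← A ← B ← S ← Y ← Q.
A separate upstream branch: J ← A ← C.
A separate upstream branch: J ← W.
Each of those chain origins has no stated cause.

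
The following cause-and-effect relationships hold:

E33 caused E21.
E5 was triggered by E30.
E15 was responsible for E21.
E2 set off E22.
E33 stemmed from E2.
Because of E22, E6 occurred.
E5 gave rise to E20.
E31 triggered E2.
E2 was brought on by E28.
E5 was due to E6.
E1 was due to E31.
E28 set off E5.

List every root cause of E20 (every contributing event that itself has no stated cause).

E28, E30, E31

Tracing upstream from E20: E20 ← E5 ← E28.
A separate upstream branch: E20 ← E5 ← E6 ← E22 ← E2 ← E31.
A separate upstream branch: E20 ← E5 ← E30.
Each of those chain origins has no stated cause.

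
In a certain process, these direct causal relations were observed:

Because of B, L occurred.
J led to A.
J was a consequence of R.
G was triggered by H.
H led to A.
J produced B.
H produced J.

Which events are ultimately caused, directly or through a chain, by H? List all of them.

A, B, G, J, L

Direct effects: J, G, A.
2 steps out: B.
3 steps out: L.
Not reachable from it: R.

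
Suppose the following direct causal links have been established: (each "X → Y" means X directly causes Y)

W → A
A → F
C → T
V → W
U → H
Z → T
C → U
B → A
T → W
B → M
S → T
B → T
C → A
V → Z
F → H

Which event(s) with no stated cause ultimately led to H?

B, C, S, V

Tracing upstream from H: H ← F ← A ← B.
A separate upstream branch: H ← U ← C.
A separate upstream branch: H ← F ← A ← W ← T ← S.
A separate upstream branch: H ← F ← A ← W ← V.
Each of those chain origins has no stated cause.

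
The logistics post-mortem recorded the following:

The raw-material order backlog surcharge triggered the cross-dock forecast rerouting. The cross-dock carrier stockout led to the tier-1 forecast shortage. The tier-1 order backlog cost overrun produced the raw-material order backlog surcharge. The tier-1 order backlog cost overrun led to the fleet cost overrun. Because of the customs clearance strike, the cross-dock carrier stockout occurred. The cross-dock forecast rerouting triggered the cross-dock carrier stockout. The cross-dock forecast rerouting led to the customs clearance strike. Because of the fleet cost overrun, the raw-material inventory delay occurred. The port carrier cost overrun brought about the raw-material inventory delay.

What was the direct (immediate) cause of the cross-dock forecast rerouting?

Upstream contributors include the tier-1 order backlog cost overrun, but only the raw-material order backlog surcharge feeds directly into the cross-dock forecast rerouting.

the raw-material order backlog surcharge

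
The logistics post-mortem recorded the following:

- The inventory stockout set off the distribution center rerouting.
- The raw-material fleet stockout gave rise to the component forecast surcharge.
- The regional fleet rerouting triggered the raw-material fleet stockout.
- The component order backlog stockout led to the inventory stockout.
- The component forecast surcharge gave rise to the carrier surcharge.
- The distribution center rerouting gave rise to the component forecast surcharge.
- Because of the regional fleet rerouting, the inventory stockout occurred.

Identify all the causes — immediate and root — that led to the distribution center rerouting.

the component order backlog stockout, the inventory stockout, the regional fleet rerouting

Immediate cause of the distribution center rerouting: the inventory stockout.
Further upstream: the regional fleet rerouting, the component order backlog stockout.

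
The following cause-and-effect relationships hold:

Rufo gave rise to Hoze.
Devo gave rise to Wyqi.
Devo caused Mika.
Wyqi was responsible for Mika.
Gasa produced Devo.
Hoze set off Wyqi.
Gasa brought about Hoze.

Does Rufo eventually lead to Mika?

There is a causal chain: Rufo → Hoze → Wyqi → Mika.

Yes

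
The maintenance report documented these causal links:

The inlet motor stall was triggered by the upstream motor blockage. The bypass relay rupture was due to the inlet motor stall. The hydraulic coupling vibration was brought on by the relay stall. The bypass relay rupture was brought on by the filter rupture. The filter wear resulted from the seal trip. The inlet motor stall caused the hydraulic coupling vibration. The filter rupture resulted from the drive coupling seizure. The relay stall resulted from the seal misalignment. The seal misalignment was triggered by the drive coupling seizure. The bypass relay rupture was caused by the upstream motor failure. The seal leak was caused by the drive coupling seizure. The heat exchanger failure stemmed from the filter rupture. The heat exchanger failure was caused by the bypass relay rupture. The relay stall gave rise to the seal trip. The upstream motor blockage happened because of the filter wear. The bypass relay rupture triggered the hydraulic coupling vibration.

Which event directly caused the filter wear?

the seal trip

Upstream contributors include the drive coupling seizure, the seal misalignment, the relay stall, but only the seal trip feeds directly into the filter wear.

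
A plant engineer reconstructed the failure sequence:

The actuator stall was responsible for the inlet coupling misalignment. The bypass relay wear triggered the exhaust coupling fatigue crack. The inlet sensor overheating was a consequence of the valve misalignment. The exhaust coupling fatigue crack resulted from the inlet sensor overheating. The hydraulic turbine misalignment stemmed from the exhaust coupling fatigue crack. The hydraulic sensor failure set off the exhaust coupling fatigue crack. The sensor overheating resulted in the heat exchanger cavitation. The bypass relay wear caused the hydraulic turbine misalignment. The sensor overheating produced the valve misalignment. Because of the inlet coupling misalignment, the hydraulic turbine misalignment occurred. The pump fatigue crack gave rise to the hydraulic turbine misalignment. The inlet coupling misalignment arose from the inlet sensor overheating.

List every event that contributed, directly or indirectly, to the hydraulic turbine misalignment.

the actuator stall, the bypass relay wear, the exhaust coupling fatigue crack, the hydraulic sensor failure, the inlet coupling misalignment, the inlet sensor overheating, the pump fatigue crack, the sensor overheating, the valve misalignment

Immediate causes of the hydraulic turbine misalignment: the bypass relay wear, the exhaust coupling fatigue crack, the inlet coupling misalignment, the pump fatigue crack.
Further upstream: the sensor overheating, the valve misalignment, the hydraulic sensor failure, the actuator stall, the inlet sensor overheating.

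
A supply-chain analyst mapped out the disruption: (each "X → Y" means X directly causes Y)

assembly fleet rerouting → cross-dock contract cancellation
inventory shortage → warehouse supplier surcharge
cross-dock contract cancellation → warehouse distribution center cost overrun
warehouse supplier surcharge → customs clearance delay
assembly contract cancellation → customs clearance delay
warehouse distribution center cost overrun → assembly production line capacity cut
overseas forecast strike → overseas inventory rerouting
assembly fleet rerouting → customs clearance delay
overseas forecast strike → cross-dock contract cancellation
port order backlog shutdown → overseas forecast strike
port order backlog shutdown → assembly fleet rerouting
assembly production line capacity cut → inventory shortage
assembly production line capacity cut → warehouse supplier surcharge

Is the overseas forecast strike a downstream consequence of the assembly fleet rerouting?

No

The assembly fleet rerouting leads to the cross-dock contract cancellation, the warehouse distribution center cost overrun, the assembly production line capacity cut, the inventory shortage, the warehouse supplier surcharge, the customs clearance delay; the overseas forecast strike is not among them.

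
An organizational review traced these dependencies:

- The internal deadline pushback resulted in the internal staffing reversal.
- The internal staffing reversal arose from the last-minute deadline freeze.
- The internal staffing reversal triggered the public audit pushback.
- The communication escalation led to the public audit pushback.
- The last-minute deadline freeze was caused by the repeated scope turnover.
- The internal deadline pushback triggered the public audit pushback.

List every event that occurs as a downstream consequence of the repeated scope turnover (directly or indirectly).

Direct effects: the last-minute deadline freeze.
2 steps out: the internal staffing reversal.
3 steps out: the public audit pushback.
Not reachable from it: the internal deadline pushback, the communication escalation.

the internal staffing reversal, the last-minute deadline freeze, the public audit pushback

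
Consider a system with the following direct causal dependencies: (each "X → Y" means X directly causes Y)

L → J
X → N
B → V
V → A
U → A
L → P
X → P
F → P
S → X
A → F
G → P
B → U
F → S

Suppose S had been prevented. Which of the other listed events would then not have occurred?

Downstream of S: X, N, P.
Of those, still caused via another path: P.
The remainder have no surviving cause.

N, X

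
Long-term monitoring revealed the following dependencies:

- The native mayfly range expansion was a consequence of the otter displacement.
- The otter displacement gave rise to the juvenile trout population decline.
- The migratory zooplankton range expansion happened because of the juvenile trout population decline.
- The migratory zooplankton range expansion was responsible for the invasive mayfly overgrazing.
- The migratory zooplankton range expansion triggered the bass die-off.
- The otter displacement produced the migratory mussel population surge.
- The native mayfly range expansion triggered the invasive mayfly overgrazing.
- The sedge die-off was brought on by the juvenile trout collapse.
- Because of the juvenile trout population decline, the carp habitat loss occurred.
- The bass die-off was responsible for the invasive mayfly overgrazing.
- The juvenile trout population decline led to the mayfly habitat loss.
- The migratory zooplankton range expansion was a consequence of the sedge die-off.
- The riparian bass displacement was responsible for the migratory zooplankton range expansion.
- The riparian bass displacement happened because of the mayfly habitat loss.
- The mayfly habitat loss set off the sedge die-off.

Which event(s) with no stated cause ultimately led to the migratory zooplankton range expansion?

the juvenile trout collapse, the otter displacement

Tracing upstream from the migratory zooplankton range expansion: the migratory zooplankton range expansion ← the juvenile trout population decline ← the otter displacement.
A separate upstream branch: the migratory zooplankton range expansion ← the sedge die-off ← the juvenile trout collapse.
Each of those chain origins has no stated cause.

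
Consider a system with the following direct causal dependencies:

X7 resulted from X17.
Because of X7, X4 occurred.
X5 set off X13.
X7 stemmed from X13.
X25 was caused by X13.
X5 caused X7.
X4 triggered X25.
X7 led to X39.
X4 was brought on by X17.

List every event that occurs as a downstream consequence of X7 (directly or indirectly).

X25, X39, X4

Direct effects: X4, X39.
2 steps out: X25.
Not reachable from it: X17, X5, X13.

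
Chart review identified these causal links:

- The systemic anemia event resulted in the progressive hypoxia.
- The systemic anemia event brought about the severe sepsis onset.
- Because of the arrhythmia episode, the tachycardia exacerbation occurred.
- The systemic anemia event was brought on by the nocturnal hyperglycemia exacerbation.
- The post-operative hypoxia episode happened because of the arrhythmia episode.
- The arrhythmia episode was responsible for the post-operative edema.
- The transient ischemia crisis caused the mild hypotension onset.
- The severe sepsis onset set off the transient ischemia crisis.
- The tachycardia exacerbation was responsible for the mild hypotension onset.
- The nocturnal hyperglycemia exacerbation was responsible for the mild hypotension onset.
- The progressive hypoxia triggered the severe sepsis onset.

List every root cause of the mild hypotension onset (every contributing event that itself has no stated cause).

the arrhythmia episode, the nocturnal hyperglycemia exacerbation

Tracing upstream from the mild hypotension onset: the mild hypotension onset ← the nocturnal hyperglycemia exacerbation.
A separate upstream branch: the mild hypotension onset ← the tachycardia exacerbation ← the arrhythmia episode.
Each of those chain origins has no stated cause.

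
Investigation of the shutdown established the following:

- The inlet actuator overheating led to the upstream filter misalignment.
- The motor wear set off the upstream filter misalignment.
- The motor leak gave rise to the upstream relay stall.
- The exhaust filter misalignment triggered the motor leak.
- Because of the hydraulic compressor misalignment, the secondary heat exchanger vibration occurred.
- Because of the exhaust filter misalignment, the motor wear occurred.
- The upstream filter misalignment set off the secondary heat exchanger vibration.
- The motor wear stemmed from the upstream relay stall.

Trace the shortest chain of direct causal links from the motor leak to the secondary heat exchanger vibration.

the motor leak → the upstream relay stall → the motor wear → the upstream filter misalignment → the secondary heat exchanger vibration

the motor leak → the upstream relay stall
the upstream relay stall → the motor wear
the motor wear → the upstream filter misalignment
the upstream filter misalignment → the secondary heat exchanger vibration
Length: 4 steps.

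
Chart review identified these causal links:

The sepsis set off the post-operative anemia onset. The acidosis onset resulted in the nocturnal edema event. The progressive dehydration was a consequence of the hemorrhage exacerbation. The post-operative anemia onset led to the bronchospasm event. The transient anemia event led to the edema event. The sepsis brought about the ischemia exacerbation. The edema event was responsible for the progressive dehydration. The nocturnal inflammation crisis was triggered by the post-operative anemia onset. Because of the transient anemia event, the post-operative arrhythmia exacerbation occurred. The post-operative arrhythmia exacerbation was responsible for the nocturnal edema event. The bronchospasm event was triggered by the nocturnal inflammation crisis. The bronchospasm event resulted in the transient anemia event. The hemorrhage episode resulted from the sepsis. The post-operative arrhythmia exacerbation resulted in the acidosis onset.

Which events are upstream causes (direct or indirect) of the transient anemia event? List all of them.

Immediate cause of the transient anemia event: the bronchospasm event.
Further upstream: the sepsis, the post-operative anemia onset, the nocturnal inflammation crisis.

the bronchospasm event, the nocturnal inflammation crisis, the post-operative anemia onset, the sepsis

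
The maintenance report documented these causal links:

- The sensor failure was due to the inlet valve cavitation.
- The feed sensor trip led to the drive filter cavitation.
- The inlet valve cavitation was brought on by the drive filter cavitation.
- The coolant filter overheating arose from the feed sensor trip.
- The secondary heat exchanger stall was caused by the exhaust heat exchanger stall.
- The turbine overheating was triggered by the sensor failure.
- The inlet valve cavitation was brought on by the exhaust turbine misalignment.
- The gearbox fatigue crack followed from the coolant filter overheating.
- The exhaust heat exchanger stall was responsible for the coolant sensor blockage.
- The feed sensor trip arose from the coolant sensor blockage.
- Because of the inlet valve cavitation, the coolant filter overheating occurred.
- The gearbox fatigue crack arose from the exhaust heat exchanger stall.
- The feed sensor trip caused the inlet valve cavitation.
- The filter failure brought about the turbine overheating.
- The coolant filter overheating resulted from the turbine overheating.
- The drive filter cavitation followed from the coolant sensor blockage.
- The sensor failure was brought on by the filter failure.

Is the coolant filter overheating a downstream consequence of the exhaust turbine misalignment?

There is a causal chain: the exhaust turbine misalignment → the inlet valve cavitation → the coolant filter overheating.

Yes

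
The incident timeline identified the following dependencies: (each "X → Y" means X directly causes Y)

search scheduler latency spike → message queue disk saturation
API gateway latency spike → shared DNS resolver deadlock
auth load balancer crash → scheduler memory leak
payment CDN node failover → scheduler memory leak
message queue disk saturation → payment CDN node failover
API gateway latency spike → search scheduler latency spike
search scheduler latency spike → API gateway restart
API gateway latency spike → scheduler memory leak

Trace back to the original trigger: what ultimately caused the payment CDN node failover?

Tracing upstream from the payment CDN node failover: the payment CDN node failover ← the message queue disk saturation ← the search scheduler latency spike ← the API gateway latency spike.
The API gateway latency spike has no stated cause, so it is the root.

the API gateway latency spike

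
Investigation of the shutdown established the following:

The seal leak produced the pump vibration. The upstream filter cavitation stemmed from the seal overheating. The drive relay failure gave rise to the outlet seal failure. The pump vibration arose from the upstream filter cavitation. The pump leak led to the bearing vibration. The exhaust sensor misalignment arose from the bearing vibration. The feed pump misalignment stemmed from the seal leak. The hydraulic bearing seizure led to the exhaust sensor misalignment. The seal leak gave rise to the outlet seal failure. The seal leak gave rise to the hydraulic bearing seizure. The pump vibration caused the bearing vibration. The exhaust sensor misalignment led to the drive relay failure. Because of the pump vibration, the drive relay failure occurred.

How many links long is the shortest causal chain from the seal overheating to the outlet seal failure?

4

Shortest chain: the seal overheating → the upstream filter cavitation → the pump vibration → the drive relay failure → the outlet seal failure.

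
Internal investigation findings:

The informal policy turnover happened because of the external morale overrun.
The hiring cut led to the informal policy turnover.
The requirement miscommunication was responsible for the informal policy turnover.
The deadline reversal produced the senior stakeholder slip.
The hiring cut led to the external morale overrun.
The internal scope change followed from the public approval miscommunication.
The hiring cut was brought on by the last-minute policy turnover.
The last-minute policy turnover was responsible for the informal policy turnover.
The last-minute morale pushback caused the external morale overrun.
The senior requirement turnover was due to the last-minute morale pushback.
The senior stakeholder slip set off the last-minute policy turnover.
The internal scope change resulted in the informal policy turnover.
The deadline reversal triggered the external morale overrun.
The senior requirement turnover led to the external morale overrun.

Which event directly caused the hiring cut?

the last-minute policy turnover

Upstream contributors include the deadline reversal, the senior stakeholder slip, but only the last-minute policy turnover feeds directly into the hiring cut.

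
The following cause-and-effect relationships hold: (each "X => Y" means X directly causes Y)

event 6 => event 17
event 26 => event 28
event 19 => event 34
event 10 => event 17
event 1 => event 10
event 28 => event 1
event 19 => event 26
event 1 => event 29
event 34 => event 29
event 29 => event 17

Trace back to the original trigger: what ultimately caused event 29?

event 19

Tracing upstream from event 29: event 29 ← event 34 ← event 19.
Event 19 has no stated cause, so it is the root.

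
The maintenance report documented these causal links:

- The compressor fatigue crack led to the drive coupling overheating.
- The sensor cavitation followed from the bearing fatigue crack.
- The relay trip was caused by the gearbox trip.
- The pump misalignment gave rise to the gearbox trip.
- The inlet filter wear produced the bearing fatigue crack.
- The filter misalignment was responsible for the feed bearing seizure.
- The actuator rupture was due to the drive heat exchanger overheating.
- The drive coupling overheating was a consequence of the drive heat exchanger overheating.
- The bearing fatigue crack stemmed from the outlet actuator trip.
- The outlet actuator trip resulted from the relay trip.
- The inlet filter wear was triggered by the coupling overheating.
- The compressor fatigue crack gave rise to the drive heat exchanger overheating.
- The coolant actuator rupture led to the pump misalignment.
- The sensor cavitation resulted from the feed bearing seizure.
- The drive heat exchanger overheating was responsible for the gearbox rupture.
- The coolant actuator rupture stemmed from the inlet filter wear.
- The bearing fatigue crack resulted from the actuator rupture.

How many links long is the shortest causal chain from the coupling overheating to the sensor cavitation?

Shortest chain: the coupling overheating → the inlet filter wear → the bearing fatigue crack → the sensor cavitation.

3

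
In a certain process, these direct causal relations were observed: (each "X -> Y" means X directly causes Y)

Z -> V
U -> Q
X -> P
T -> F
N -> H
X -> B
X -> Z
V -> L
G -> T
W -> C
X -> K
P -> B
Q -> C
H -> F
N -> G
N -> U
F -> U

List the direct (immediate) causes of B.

P, X

P, X → B with nothing further upstream stated.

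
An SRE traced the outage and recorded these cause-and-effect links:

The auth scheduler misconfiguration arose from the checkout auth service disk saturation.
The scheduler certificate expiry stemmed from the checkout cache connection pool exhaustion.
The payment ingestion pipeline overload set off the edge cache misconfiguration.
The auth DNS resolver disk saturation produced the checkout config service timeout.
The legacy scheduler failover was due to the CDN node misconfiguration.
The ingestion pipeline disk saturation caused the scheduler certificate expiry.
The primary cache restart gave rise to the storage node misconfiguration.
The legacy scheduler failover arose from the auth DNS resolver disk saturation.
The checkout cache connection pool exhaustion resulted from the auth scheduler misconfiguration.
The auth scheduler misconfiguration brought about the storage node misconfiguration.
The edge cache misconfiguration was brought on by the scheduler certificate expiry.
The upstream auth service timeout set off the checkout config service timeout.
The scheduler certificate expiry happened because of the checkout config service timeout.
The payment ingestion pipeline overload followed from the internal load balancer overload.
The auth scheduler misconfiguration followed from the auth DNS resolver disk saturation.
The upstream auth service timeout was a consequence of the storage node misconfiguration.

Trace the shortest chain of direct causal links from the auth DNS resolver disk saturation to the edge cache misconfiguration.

the auth DNS resolver disk saturation → the checkout config service timeout
the checkout config service timeout → the scheduler certificate expiry
the scheduler certificate expiry → the edge cache misconfiguration
Length: 3 steps.

the auth DNS resolver disk saturation → the checkout config service timeout → the scheduler certificate expiry → the edge cache misconfiguration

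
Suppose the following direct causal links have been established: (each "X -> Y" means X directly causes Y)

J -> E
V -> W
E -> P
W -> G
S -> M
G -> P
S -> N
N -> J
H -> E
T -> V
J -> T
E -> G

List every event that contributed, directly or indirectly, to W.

Immediate cause of W: V.
Further upstream: S, N, J, T.

J, N, S, T, V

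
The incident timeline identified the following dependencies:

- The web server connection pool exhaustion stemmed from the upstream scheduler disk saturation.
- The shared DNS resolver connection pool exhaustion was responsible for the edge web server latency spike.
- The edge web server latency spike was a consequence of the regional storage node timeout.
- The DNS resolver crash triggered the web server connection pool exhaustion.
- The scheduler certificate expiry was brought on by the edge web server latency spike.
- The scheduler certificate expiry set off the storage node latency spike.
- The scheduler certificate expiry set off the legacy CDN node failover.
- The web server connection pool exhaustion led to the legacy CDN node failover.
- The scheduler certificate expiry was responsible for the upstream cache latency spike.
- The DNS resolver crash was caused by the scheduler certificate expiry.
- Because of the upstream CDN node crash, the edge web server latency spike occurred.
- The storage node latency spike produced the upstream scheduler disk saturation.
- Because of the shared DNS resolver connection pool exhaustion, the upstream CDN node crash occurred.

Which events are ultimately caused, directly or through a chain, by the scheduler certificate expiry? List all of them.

Direct effects: the DNS resolver crash, the upstream cache latency spike, the storage node latency spike, the legacy CDN node failover.
2 steps out: the upstream scheduler disk saturation, the web server connection pool exhaustion.
Not reachable from it: the shared DNS resolver connection pool exhaustion, the upstream CDN node crash, the edge web server latency spike, the regional storage node timeout.

the DNS resolver crash, the legacy CDN node failover, the storage node latency spike, the upstream cache latency spike, the upstream scheduler disk saturation, the web server connection pool exhaustion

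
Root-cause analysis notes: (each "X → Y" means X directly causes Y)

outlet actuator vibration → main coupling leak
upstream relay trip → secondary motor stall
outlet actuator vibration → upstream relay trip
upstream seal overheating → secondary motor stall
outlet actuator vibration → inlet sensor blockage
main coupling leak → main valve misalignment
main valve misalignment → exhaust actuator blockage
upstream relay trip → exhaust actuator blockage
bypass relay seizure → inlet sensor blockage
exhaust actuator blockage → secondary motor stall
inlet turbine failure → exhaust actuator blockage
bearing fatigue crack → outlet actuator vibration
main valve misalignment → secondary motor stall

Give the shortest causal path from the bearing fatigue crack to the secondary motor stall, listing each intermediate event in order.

the bearing fatigue crack → the outlet actuator vibration
the outlet actuator vibration → the upstream relay trip
the upstream relay trip → the secondary motor stall
Length: 3 steps.

the bearing fatigue crack → the outlet actuator vibration → the upstream relay trip → the secondary motor stall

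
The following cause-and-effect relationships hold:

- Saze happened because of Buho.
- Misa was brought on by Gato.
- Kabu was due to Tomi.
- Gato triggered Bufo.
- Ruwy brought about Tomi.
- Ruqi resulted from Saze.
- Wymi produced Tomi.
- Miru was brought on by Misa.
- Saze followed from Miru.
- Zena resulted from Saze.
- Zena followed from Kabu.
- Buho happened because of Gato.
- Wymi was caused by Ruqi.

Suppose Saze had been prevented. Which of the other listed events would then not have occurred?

Downstream of Saze: Ruqi, Wymi, Tomi, Kabu, Zena.
Of those, still caused via another path: Tomi, Kabu, Zena.
The remainder have no surviving cause.

Ruqi, Wymi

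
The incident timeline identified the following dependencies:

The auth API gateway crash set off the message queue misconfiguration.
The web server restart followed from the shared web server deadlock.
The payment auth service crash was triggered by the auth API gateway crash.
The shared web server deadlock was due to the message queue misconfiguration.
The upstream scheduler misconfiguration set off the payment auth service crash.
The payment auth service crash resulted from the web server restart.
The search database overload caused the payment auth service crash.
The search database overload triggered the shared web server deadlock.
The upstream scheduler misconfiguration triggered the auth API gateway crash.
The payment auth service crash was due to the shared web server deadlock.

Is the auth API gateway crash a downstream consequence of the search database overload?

The search database overload leads to the shared web server deadlock, the web server restart, the payment auth service crash; the auth API gateway crash is not among them.

No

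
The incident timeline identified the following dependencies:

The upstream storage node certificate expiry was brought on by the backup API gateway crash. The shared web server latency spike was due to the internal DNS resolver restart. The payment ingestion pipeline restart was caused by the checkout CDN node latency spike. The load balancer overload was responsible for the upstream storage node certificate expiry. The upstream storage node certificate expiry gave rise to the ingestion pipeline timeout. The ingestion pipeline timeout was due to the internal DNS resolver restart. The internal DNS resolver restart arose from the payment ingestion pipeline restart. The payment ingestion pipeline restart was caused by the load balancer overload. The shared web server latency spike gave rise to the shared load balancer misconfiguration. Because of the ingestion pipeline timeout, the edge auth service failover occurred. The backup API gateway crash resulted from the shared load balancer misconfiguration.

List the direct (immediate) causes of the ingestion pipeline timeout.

Upstream contributors include the checkout CDN node latency spike, the load balancer overload, the payment ingestion pipeline restart, the shared web server latency spike, the shared load balancer misconfiguration, the backup API gateway crash, but only the internal DNS resolver restart, the upstream storage node certificate expiry feed directly into the ingestion pipeline timeout.

the internal DNS resolver restart, the upstream storage node certificate expiry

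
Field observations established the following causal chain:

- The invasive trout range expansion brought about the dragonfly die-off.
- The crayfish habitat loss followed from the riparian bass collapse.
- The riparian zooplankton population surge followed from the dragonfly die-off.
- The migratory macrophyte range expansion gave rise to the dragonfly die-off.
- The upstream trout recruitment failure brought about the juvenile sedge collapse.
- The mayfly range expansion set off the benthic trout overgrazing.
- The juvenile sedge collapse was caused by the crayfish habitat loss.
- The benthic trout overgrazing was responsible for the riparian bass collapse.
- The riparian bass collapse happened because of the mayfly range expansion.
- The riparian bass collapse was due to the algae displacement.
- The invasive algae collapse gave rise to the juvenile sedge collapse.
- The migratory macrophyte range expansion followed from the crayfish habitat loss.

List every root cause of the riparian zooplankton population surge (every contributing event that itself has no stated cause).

the algae displacement, the invasive trout range expansion, the mayfly range expansion

Tracing upstream from the riparian zooplankton population surge: the riparian zooplankton population surge ← the dragonfly die-off ← the invasive trout range expansion.
A separate upstream branch: the riparian zooplankton population surge ← the dragonfly die-off ← the migratory macrophyte range expansion ← the crayfish habitat loss ← the riparian bass collapse ← the mayfly range expansion.
A separate upstream branch: the riparian zooplankton population surge ← the dragonfly die-off ← the migratory macrophyte range expansion ← the crayfish habitat loss ← the riparian bass collapse ← the algae displacement.
Each of those chain origins has no stated cause.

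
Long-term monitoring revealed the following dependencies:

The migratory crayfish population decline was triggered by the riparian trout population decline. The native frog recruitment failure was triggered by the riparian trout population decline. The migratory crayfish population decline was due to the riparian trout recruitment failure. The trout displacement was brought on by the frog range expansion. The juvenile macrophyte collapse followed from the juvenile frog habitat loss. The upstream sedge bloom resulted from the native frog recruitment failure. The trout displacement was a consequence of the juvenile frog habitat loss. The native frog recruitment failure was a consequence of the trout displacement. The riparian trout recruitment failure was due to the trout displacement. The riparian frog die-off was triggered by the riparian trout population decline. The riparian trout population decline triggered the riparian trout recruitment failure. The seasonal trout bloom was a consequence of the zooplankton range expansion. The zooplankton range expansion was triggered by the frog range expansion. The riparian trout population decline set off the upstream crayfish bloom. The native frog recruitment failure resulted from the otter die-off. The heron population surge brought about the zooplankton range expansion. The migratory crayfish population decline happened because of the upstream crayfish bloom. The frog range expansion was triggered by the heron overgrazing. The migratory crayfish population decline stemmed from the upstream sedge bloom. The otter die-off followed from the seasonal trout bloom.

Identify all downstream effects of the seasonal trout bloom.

the migratory crayfish population decline, the native frog recruitment failure, the otter die-off, the upstream sedge bloom

Direct effects: the otter die-off.
2 steps out: the native frog recruitment failure.
3 steps out: the upstream sedge bloom.
4 steps out: the migratory crayfish population decline.
Not reachable from it: the riparian trout population decline, the heron overgrazing, the frog range expansion, the heron population surge, the zooplankton range expansion, the juvenile frog habitat loss, the riparian frog die-off, the upstream crayfish bloom, the trout displacement, the juvenile macrophyte collapse, the riparian trout recruitment failure.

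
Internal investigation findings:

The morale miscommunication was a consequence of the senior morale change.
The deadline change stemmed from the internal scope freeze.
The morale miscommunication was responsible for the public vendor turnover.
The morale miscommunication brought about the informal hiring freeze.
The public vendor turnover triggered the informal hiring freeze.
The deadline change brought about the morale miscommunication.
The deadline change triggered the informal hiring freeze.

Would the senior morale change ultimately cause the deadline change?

No

The senior morale change leads to the morale miscommunication, the public vendor turnover, the informal hiring freeze; the deadline change is not among them.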